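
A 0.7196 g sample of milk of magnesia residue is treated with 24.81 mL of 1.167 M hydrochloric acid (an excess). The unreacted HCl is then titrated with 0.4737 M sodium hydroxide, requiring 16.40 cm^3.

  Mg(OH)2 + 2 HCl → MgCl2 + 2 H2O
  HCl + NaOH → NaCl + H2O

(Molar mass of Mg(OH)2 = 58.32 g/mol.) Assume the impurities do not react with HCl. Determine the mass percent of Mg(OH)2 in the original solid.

n(HCl) added = 0.02481 × 1.167 = 0.02895 mol
n(NaOH) used in back-titration = 0.01640 × 0.4737 = 7.769 × 10^-3 mol
n(HCl) left over = 7.769 × 10^-3 mol (1:1 ratio)
n(HCl) consumed by analyte = 0.02895 − 7.769 × 10^-3 = 0.02118 mol
From the 1:2 ratio, n(Mg(OH)2) = 1/2 × 0.02118 = 0.01059 mol
mass of Mg(OH)2 = 0.01059 × 58.32 = 0.6177 g
% Mg(OH)2 = 0.6177 / 0.7196 × 100 = 85.85 %

85.85 %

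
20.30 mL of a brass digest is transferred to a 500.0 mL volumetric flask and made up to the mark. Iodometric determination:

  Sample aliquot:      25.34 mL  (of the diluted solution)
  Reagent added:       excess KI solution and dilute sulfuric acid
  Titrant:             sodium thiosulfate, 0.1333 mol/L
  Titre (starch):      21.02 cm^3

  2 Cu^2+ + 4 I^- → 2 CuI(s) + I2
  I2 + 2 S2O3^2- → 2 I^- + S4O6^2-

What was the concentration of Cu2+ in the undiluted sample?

2.724 mol/L

n(S2O3^2-) = 0.02102 × 0.1333 = 2.802 × 10^-3 mol
n(I2) = n(S2O3^2-)/2 = 1.401 × 10^-3 mol
From the 2:1 ratio, n(Cu2+) in the aliquot = 2/1 × 1.401 × 10^-3 = 2.802 × 10^-3 mol
[Cu2+]_dilute = 2.802 × 10^-3 / 0.02534 = 0.1106 mol/L
[Cu2+]_original = 0.1106 × 500.0/20.30 = 2.724 mol/L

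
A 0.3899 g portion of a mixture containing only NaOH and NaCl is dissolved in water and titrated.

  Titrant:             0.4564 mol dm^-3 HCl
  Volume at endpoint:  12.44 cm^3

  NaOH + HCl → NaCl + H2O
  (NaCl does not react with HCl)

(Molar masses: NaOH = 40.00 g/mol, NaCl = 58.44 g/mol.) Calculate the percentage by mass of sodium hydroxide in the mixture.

n(HCl) = 0.01244 × 0.4564 = 5.678 × 10^-3 mol
Let x = n(NaOH), y = n(NaCl).
Titrant: 1x = 5.678 × 10^-3;  mass: 40.00x + 58.44y = 0.3899
Solving, x = 5.678 × 10^-3 mol, y = 2.786 × 10^-3 mol
mass of NaOH = 5.678 × 10^-3 × 40.00 = 0.2271 g
% NaOH = 0.2271 / 0.3899 × 100 = 58.25 %

58.25 %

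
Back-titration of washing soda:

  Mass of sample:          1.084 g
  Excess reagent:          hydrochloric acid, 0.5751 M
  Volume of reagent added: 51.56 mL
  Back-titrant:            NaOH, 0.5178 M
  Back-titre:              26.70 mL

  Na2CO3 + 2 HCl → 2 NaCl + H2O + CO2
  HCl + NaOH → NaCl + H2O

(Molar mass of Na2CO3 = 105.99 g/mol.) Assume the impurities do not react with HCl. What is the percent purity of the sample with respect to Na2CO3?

n(HCl) added = 0.05156 × 0.5751 = 0.02965 mol
n(NaOH) used in back-titration = 0.02670 × 0.5178 = 0.01383 mol
n(HCl) left over = 0.01383 mol (1:1 ratio)
n(HCl) consumed by analyte = 0.02965 − 0.01383 = 0.01583 mol
From the 1:2 ratio, n(Na2CO3) = 1/2 × 0.01583 = 7.913 × 10^-3 mol
mass of Na2CO3 = 7.913 × 10^-3 × 105.99 = 0.8387 g
% Na2CO3 = 0.8387 / 1.084 × 100 = 77.38 %

77.38 %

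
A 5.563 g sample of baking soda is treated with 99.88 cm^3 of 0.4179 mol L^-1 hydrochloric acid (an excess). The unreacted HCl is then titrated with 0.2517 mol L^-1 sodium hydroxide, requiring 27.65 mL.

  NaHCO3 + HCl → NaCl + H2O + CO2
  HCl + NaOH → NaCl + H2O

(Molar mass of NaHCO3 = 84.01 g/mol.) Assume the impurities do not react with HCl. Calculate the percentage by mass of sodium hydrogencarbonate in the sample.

n(HCl) added = 0.09988 × 0.4179 = 0.04174 mol
n(NaOH) used in back-titration = 0.02765 × 0.2517 = 6.960 × 10^-3 mol
n(HCl) left over = 6.960 × 10^-3 mol (1:1 ratio)
n(HCl) consumed by analyte = 0.04174 − 6.960 × 10^-3 = 0.03478 mol
n(NaHCO3) = 0.03478 mol (1:1 ratio)
mass of NaHCO3 = 0.03478 × 84.01 = 2.922 g
% NaHCO3 = 2.922 / 5.563 × 100 = 52.52 %

52.52 %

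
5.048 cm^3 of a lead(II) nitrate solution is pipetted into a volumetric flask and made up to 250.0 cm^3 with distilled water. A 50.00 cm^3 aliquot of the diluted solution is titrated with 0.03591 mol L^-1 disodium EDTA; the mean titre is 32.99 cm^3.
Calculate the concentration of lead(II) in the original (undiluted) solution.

1.173 mol/L

Pb^2+ + EDTA^4- → [Pb(EDTA)]^2-
n(EDTA) = 0.03299 × 0.03591 = 1.185 × 10^-3 mol
n(Pb2+) in the aliquot = 1.185 × 10^-3 mol (1:1 ratio)
[Pb2+]_dilute = 1.185 × 10^-3 / 0.05000 = 0.02369 mol/L
Dilution factor = 250.0 / 5.048 = 49.52
[Pb2+]_stock = 0.02369 × 49.52 = 1.173 mol/L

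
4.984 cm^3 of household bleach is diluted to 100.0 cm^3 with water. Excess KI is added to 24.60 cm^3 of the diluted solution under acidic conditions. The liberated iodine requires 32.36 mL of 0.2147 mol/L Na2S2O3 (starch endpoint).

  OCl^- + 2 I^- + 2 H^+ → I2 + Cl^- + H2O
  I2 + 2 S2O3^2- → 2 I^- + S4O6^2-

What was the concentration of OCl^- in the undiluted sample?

2.833 mol/L

n(S2O3^2-) = 0.03236 × 0.2147 = 6.948 × 10^-3 mol
n(I2) = n(S2O3^2-)/2 = 3.474 × 10^-3 mol
n(OCl^-) in the aliquot = 3.474 × 10^-3 mol (1:1 ratio)
[OCl^-]_dilute = 3.474 × 10^-3 / 0.02460 = 0.1412 mol/L
[OCl^-]_original = 0.1412 × 100.0/4.984 = 2.833 mol/L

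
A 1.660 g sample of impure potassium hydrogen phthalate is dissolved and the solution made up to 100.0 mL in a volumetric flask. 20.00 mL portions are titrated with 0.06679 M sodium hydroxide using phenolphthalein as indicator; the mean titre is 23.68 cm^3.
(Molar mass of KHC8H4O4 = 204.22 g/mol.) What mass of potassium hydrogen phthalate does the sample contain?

KHC8H4O4 + NaOH → KNaC8H4O4 + H2O
n(NaOH) per titration = 0.02368 × 0.06679 = 1.582 × 10^-3 mol
n(KHC8H4O4) in each aliquot = 1.582 × 10^-3 mol (1:1 ratio)
n(KHC8H4O4) in the whole flask = 1.582 × 10^-3 × 100.0/20.00 = 7.908 × 10^-3 mol
mass of KHC8H4O4 = 7.908 × 10^-3 × 204.22 = 1.615 g

1.615 g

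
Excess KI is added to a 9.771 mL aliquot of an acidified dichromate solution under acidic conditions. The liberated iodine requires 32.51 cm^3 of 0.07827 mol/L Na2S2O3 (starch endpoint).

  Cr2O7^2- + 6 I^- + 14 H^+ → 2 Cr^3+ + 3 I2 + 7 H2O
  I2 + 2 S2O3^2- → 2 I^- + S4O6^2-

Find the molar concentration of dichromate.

0.04340 mol/L

n(S2O3^2-) = 0.03251 × 0.07827 = 2.545 × 10^-3 mol
n(I2) = n(S2O3^2-)/2 = 1.272 × 10^-3 mol
From the 1:3 ratio, n(Cr2O7^2-) in the aliquot = 1/3 × 1.272 × 10^-3 = 4.241 × 10^-4 mol
[Cr2O7^2-] = 4.241 × 10^-4 / 0.009771 = 0.04340 mol/L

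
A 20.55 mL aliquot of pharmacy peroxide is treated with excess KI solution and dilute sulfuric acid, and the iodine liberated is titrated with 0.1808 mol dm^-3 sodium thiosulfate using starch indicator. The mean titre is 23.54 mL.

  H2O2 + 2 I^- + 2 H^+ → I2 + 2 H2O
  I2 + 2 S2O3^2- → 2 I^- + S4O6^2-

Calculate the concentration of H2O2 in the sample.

n(S2O3^2-) = 0.02354 × 0.1808 = 4.256 × 10^-3 mol
n(I2) = n(S2O3^2-)/2 = 2.128 × 10^-3 mol
n(H2O2) in the aliquot = 2.128 × 10^-3 mol (1:1 ratio)
[H2O2] = 2.128 × 10^-3 / 0.02055 = 0.1036 mol/L

0.1036 mol/L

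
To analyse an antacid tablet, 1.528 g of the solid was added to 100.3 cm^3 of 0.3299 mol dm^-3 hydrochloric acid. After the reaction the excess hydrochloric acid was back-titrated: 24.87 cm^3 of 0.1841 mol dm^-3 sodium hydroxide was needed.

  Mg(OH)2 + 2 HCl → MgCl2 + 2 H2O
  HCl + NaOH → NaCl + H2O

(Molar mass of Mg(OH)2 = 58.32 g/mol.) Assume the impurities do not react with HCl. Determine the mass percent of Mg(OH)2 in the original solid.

54.41 %

n(HCl) added = 0.1003 × 0.3299 = 0.03309 mol
n(NaOH) used in back-titration = 0.02487 × 0.1841 = 4.579 × 10^-3 mol
n(HCl) left over = 4.579 × 10^-3 mol (1:1 ratio)
n(HCl) consumed by analyte = 0.03309 − 4.579 × 10^-3 = 0.02851 mol
From the 1:2 ratio, n(Mg(OH)2) = 1/2 × 0.02851 = 0.01426 mol
mass of Mg(OH)2 = 0.01426 × 58.32 = 0.8314 g
% Mg(OH)2 = 0.8314 / 1.528 × 100 = 54.41 %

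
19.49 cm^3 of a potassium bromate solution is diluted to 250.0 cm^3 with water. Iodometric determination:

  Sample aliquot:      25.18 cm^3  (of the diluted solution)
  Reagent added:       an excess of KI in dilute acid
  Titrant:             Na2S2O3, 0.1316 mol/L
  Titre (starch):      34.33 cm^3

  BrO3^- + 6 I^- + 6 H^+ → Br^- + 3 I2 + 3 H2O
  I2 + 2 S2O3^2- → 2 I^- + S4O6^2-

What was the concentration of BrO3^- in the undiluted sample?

n(S2O3^2-) = 0.03433 × 0.1316 = 4.518 × 10^-3 mol
n(I2) = n(S2O3^2-)/2 = 2.259 × 10^-3 mol
From the 1:3 ratio, n(BrO3^-) in the aliquot = 1/3 × 2.259 × 10^-3 = 7.530 × 10^-4 mol
[BrO3^-]_dilute = 7.530 × 10^-4 / 0.02518 = 0.02990 mol/L
[BrO3^-]_original = 0.02990 × 250.0/19.49 = 0.3836 mol/L

0.3836 mol/L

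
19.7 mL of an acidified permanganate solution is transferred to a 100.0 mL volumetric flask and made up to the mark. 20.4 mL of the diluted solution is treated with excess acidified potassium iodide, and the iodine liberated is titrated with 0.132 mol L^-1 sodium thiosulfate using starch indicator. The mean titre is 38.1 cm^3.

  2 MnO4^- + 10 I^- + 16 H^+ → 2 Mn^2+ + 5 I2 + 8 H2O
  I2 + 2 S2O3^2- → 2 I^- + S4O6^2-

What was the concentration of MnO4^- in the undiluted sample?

n(S2O3^2-) = 0.0381 × 0.132 = 5.03 × 10^-3 mol
n(I2) = n(S2O3^2-)/2 = 2.51 × 10^-3 mol
From the 2:5 ratio, n(MnO4^-) in the aliquot = 2/5 × 2.51 × 10^-3 = 1.01 × 10^-3 mol
[MnO4^-]_dilute = 1.01 × 10^-3 / 0.0204 = 0.0493 mol/L
[MnO4^-]_original = 0.0493 × 100.0/19.7 = 0.250 mol/L

0.250 mol/L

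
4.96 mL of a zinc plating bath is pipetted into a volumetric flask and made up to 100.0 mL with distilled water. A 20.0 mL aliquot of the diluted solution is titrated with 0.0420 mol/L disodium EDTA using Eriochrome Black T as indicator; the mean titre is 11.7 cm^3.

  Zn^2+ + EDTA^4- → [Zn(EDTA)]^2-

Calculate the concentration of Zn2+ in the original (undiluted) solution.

0.495 mol/L

n(EDTA) = 0.0117 × 0.0420 = 4.91 × 10^-4 mol
n(Zn2+) in the aliquot = 4.91 × 10^-4 mol (1:1 ratio)
[Zn2+]_dilute = 4.91 × 10^-4 / 0.0200 = 0.0246 mol/L
Dilution factor = 100.0 / 4.96 = 20.16
[Zn2+]_stock = 0.0246 × 20.16 = 0.495 mol/L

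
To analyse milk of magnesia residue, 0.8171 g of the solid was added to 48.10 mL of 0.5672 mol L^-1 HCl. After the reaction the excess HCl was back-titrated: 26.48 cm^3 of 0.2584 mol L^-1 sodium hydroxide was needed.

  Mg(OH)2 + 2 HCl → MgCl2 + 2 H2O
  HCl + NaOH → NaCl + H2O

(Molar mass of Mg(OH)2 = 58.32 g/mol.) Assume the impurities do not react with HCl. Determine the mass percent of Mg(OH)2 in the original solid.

n(HCl) added = 0.04810 × 0.5672 = 0.02728 mol
n(NaOH) used in back-titration = 0.02648 × 0.2584 = 6.842 × 10^-3 mol
n(HCl) left over = 6.842 × 10^-3 mol (1:1 ratio)
n(HCl) consumed by analyte = 0.02728 − 6.842 × 10^-3 = 0.02044 mol
From the 1:2 ratio, n(Mg(OH)2) = 1/2 × 0.02044 = 0.01022 mol
mass of Mg(OH)2 = 0.01022 × 58.32 = 0.5960 g
% Mg(OH)2 = 0.5960 / 0.8171 × 100 = 72.94 %

72.94 %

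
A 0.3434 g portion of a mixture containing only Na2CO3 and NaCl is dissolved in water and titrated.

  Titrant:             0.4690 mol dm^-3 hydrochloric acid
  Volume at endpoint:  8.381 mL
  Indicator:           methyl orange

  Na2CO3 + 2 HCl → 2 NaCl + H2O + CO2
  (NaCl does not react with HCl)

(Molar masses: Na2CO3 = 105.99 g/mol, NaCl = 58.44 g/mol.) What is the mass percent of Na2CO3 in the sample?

n(HCl) = 0.008381 × 0.4690 = 3.931 × 10^-3 mol
Let x = n(Na2CO3), y = n(NaCl).
Titrant: 2x = 3.931 × 10^-3;  mass: 105.99x + 58.44y = 0.3434
Solving, x = 1.965 × 10^-3 mol, y = 2.312 × 10^-3 mol
mass of Na2CO3 = 1.965 × 10^-3 × 105.99 = 0.2083 g
% Na2CO3 = 0.2083 / 0.3434 × 100 = 60.66 %

60.66 %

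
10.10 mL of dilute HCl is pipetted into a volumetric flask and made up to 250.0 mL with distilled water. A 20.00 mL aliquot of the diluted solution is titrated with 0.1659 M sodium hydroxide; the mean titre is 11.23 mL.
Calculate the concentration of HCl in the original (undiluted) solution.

2.306 M

HCl + NaOH → NaCl + H2O
n(NaOH) = 0.01123 × 0.1659 = 1.863 × 10^-3 mol
n(HCl) in the aliquot = 1.863 × 10^-3 mol (1:1 ratio)
[HCl]_dilute = 1.863 × 10^-3 / 0.02000 = 0.09315 mol/L
Dilution factor = 250.0 / 10.10 = 24.75
[HCl]_stock = 0.09315 × 24.75 = 2.306 mol/L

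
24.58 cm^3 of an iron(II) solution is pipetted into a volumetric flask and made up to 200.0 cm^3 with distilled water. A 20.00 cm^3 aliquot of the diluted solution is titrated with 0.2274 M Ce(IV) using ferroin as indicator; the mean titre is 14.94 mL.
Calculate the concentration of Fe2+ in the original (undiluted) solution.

Ce^4+ + Fe^2+ → Ce^3+ + Fe^3+
n(Ce4+) = 0.01494 × 0.2274 = 3.397 × 10^-3 mol
n(Fe2+) in the aliquot = 3.397 × 10^-3 mol (1:1 ratio)
[Fe2+]_dilute = 3.397 × 10^-3 / 0.02000 = 0.1699 mol/L
Dilution factor = 200.0 / 24.58 = 8.137
[Fe2+]_stock = 0.1699 × 8.137 = 1.382 mol/L

1.382 M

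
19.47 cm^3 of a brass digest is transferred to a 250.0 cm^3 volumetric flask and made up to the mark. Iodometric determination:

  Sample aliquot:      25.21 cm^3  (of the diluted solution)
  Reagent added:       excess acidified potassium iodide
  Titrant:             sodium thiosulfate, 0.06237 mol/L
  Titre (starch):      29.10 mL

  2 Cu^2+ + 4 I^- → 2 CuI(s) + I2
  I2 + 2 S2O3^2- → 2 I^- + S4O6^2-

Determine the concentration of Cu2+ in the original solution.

n(S2O3^2-) = 0.02910 × 0.06237 = 1.815 × 10^-3 mol
n(I2) = n(S2O3^2-)/2 = 9.075 × 10^-4 mol
From the 2:1 ratio, n(Cu2+) in the aliquot = 2/1 × 9.075 × 10^-4 = 1.815 × 10^-3 mol
[Cu2+]_dilute = 1.815 × 10^-3 / 0.02521 = 0.07199 mol/L
[Cu2+]_original = 0.07199 × 250.0/19.47 = 0.9244 mol/L

0.9244 mol/L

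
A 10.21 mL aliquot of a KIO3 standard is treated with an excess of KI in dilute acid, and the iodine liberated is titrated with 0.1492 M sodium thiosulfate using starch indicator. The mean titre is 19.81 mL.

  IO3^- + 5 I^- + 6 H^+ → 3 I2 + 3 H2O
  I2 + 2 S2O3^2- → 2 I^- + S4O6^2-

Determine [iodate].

n(S2O3^2-) = 0.01981 × 0.1492 = 2.956 × 10^-3 mol
n(I2) = n(S2O3^2-)/2 = 1.478 × 10^-3 mol
From the 1:3 ratio, n(IO3^-) in the aliquot = 1/3 × 1.478 × 10^-3 = 4.926 × 10^-4 mol
[IO3^-] = 4.926 × 10^-4 / 0.01021 = 0.04825 mol/L

0.04825 M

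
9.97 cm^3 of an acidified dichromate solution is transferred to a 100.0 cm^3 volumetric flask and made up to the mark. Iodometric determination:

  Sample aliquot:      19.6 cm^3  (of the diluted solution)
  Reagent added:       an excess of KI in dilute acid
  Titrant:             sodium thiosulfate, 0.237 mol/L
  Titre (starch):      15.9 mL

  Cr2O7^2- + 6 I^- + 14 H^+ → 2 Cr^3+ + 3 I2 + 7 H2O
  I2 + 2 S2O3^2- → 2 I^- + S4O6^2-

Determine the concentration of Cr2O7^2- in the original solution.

n(S2O3^2-) = 0.0159 × 0.237 = 3.77 × 10^-3 mol
n(I2) = n(S2O3^2-)/2 = 1.88 × 10^-3 mol
From the 1:3 ratio, n(Cr2O7^2-) in the aliquot = 1/3 × 1.88 × 10^-3 = 6.28 × 10^-4 mol
[Cr2O7^2-]_dilute = 6.28 × 10^-4 / 0.0196 = 0.0320 mol/L
[Cr2O7^2-]_original = 0.0320 × 100.0/9.97 = 0.321 mol/L

0.321 mol/L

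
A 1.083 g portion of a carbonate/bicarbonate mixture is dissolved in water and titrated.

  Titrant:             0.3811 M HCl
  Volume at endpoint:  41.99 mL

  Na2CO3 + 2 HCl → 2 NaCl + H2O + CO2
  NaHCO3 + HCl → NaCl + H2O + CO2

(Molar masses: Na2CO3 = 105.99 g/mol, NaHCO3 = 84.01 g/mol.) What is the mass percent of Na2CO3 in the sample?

41.24 %

n(HCl) = 0.04199 × 0.3811 = 0.01600 mol
Let x = n(Na2CO3), y = n(NaHCO3).
Titrant: 2x + 1y = 0.01600;  mass: 105.99x + 84.01y = 1.083
Solving, x = 4.213 × 10^-3 mol, y = 7.575 × 10^-3 mol
mass of Na2CO3 = 4.213 × 10^-3 × 105.99 = 0.4466 g
% Na2CO3 = 0.4466 / 1.083 × 100 = 41.24 %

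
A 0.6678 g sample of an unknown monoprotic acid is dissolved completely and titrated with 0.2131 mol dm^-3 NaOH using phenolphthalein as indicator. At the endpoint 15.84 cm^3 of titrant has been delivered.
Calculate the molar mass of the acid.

197.8 g/mol

n(NaOH) = 0.01584 L × 0.2131 mol/L = 3.376 × 10^-3 mol
n(HA) = 3.376 × 10^-3 mol (1:1 ratio)
M = m / n = 0.6678 g / 3.376 × 10^-3 mol = 197.8 g/mol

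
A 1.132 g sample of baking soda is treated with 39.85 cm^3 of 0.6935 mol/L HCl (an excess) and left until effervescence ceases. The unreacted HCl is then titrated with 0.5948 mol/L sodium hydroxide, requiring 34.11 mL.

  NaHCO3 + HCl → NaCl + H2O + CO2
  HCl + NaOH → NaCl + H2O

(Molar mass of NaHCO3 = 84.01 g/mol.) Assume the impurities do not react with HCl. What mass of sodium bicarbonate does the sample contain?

n(HCl) added = 0.03985 × 0.6935 = 0.02764 mol
n(NaOH) used in back-titration = 0.03411 × 0.5948 = 0.02029 mol
n(HCl) left over = 0.02029 mol (1:1 ratio)
n(HCl) consumed by analyte = 0.02764 − 0.02029 = 7.347 × 10^-3 mol
n(NaHCO3) = 7.347 × 10^-3 mol (1:1 ratio)
mass of NaHCO3 = 7.347 × 10^-3 × 84.01 = 0.6173 g

0.6173 g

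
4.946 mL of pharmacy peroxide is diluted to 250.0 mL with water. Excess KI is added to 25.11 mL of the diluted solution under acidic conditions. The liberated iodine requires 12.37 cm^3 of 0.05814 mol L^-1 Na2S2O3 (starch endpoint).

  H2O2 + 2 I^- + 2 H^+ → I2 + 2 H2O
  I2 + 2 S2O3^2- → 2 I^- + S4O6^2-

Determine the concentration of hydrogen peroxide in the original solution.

0.7239 mol/L

n(S2O3^2-) = 0.01237 × 0.05814 = 7.192 × 10^-4 mol
n(I2) = n(S2O3^2-)/2 = 3.596 × 10^-4 mol
n(H2O2) in the aliquot = 3.596 × 10^-4 mol (1:1 ratio)
[H2O2]_dilute = 3.596 × 10^-4 / 0.02511 = 0.01432 mol/L
[H2O2]_original = 0.01432 × 250.0/4.946 = 0.7239 mol/L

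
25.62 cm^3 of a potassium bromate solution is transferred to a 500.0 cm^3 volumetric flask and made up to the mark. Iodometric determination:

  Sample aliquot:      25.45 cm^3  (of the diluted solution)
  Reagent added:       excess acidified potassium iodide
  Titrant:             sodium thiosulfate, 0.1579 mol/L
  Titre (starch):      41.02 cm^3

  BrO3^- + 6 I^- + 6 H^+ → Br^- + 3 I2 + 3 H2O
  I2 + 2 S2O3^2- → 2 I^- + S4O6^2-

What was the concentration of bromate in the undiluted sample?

n(S2O3^2-) = 0.04102 × 0.1579 = 6.477 × 10^-3 mol
n(I2) = n(S2O3^2-)/2 = 3.239 × 10^-3 mol
From the 1:3 ratio, n(BrO3^-) in the aliquot = 1/3 × 3.239 × 10^-3 = 1.080 × 10^-3 mol
[BrO3^-]_dilute = 1.080 × 10^-3 / 0.02545 = 0.04242 mol/L
[BrO3^-]_original = 0.04242 × 500.0/25.62 = 0.8278 mol/L

0.8278 mol/L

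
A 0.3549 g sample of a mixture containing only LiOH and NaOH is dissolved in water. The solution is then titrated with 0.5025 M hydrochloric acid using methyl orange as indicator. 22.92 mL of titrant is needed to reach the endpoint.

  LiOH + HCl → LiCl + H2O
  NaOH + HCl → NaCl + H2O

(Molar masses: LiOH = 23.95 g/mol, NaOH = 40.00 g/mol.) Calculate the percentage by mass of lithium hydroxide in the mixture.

n(HCl) = 0.02292 × 0.5025 = 0.01152 mol
Let x = n(LiOH), y = n(NaOH).
Titrant: 1x + 1y = 0.01152;  mass: 23.95x + 40.00y = 0.3549
Solving, x = 6.591 × 10^-3 mol, y = 4.926 × 10^-3 mol
mass of LiOH = 6.591 × 10^-3 × 23.95 = 0.1579 g
% LiOH = 0.1579 / 0.3549 × 100 = 44.48 %

44.48 %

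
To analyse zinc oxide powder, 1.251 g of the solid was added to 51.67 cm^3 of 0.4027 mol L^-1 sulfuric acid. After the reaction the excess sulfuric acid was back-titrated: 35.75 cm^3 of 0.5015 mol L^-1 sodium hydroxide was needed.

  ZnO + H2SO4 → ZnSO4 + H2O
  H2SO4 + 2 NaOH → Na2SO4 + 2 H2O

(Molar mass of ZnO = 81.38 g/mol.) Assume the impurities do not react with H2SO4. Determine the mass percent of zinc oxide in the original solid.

77.04 %

n(H2SO4) added = 0.05167 × 0.4027 = 0.02081 mol
n(NaOH) used in back-titration = 0.03575 × 0.5015 = 0.01793 mol
From the 1:2 ratio, n(H2SO4) left over = 1/2 × 0.01793 = 8.964 × 10^-3 mol
n(H2SO4) consumed by analyte = 0.02081 − 8.964 × 10^-3 = 0.01184 mol
n(ZnO) = 0.01184 mol (1:1 ratio)
mass of ZnO = 0.01184 × 81.38 = 0.9638 g
% ZnO = 0.9638 / 1.251 × 100 = 77.04 %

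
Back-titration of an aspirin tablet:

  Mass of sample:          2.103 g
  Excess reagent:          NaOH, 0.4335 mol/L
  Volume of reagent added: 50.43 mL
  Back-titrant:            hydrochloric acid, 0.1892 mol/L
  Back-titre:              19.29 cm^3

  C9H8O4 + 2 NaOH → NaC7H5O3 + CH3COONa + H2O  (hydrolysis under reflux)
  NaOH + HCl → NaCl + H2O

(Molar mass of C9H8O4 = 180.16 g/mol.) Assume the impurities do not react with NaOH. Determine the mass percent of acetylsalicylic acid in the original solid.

78.01 %

n(NaOH) added = 0.05043 × 0.4335 = 0.02186 mol
n(HCl) used in back-titration = 0.01929 × 0.1892 = 3.650 × 10^-3 mol
n(NaOH) left over = 3.650 × 10^-3 mol (1:1 ratio)
n(NaOH) consumed by analyte = 0.02186 − 3.650 × 10^-3 = 0.01821 mol
From the 1:2 ratio, n(C9H8O4) = 1/2 × 0.01821 = 9.106 × 10^-3 mol
mass of C9H8O4 = 9.106 × 10^-3 × 180.16 = 1.641 g
% C9H8O4 = 1.641 / 2.103 × 100 = 78.01 %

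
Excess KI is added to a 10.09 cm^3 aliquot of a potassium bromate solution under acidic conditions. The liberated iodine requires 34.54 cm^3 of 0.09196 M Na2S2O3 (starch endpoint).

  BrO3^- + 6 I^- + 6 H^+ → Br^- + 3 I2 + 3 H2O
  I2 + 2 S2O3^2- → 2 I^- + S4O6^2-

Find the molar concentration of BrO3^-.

n(S2O3^2-) = 0.03454 × 0.09196 = 3.176 × 10^-3 mol
n(I2) = n(S2O3^2-)/2 = 1.588 × 10^-3 mol
From the 1:3 ratio, n(BrO3^-) in the aliquot = 1/3 × 1.588 × 10^-3 = 5.294 × 10^-4 mol
[BrO3^-] = 5.294 × 10^-4 / 0.01009 = 0.05247 mol/L

0.05247 M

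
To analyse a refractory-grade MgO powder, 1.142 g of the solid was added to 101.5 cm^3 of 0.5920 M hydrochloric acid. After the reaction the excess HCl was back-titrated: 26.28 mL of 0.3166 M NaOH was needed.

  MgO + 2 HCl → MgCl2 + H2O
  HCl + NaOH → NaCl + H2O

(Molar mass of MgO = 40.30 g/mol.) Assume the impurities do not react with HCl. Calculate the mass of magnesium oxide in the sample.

1.043 g

n(HCl) added = 0.1015 × 0.5920 = 0.06009 mol
n(NaOH) used in back-titration = 0.02628 × 0.3166 = 8.320 × 10^-3 mol
n(HCl) left over = 8.320 × 10^-3 mol (1:1 ratio)
n(HCl) consumed by analyte = 0.06009 − 8.320 × 10^-3 = 0.05177 mol
From the 1:2 ratio, n(MgO) = 1/2 × 0.05177 = 0.02588 mol
mass of MgO = 0.02588 × 40.30 = 1.043 g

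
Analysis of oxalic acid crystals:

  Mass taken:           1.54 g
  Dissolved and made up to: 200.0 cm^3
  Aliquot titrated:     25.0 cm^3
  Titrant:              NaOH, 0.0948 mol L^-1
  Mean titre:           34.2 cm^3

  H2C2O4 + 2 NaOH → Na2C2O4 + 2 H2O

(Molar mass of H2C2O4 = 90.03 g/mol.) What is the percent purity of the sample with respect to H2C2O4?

n(NaOH) per titration = 0.0342 × 0.0948 = 3.24 × 10^-3 mol
From the 1:2 ratio, n(H2C2O4) in each aliquot = 1/2 × 3.24 × 10^-3 = 1.62 × 10^-3 mol
n(H2C2O4) in the whole flask = 1.62 × 10^-3 × 200.0/25.0 = 0.0130 mol
mass of H2C2O4 = 0.0130 × 90.03 = 1.17 g
% H2C2O4 = 1.17 / 1.54 × 100 = 75.8 %

75.8 %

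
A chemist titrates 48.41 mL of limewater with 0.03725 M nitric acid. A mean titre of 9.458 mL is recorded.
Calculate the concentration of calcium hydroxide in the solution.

Ca(OH)2 + 2 HNO3 → Ca(NO3)2 + 2 H2O
n(HNO3) = 0.009458 L × 0.03725 mol/L = 3.523 × 10^-4 mol
From the 1:2 mole ratio, n(Ca(OH)2) = 1/2 × 3.523 × 10^-4 = 1.762 × 10^-4 mol
[Ca(OH)2] = 1.762 × 10^-4 mol / 0.04841 L = 0.003639 mol/L

0.003639 M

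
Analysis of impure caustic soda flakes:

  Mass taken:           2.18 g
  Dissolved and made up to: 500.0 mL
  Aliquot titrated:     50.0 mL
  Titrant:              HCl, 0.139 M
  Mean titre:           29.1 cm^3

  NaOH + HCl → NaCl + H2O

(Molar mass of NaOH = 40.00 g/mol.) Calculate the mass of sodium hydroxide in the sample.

n(HCl) per titration = 0.0291 × 0.139 = 4.04 × 10^-3 mol
n(NaOH) in each aliquot = 4.04 × 10^-3 mol (1:1 ratio)
n(NaOH) in the whole flask = 4.04 × 10^-3 × 500.0/50.0 = 0.0404 mol
mass of NaOH = 0.0404 × 40.00 = 1.62 g

1.62 g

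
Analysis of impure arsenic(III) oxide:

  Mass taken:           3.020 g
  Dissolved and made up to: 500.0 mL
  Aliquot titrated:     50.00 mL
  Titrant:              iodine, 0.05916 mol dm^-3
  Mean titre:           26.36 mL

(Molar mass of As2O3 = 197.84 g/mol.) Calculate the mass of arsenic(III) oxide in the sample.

As2O3 + 2 I2 + 2 H2O → As2O5 + 4 HI
n(I2) per titration = 0.02636 × 0.05916 = 1.559 × 10^-3 mol
From the 1:2 ratio, n(As2O3) in each aliquot = 1/2 × 1.559 × 10^-3 = 7.797 × 10^-4 mol
n(As2O3) in the whole flask = 7.797 × 10^-4 × 500.0/50.00 = 7.797 × 10^-3 mol
mass of As2O3 = 7.797 × 10^-3 × 197.84 = 1.543 g

1.543 g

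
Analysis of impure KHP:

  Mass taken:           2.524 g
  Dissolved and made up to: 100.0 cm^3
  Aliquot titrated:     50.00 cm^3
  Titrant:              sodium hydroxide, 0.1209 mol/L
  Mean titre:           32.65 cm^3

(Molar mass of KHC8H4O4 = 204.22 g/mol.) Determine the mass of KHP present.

1.612 g

KHC8H4O4 + NaOH → KNaC8H4O4 + H2O
n(NaOH) per titration = 0.03265 × 0.1209 = 3.947 × 10^-3 mol
n(KHC8H4O4) in each aliquot = 3.947 × 10^-3 mol (1:1 ratio)
n(KHC8H4O4) in the whole flask = 3.947 × 10^-3 × 100.0/50.00 = 7.895 × 10^-3 mol
mass of KHC8H4O4 = 7.895 × 10^-3 × 204.22 = 1.612 g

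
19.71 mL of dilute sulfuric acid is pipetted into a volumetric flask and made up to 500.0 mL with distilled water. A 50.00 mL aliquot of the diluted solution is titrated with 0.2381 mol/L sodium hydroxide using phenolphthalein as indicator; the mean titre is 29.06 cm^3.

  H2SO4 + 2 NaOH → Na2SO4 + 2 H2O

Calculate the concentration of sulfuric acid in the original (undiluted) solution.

n(NaOH) = 0.02906 × 0.2381 = 6.919 × 10^-3 mol
From the 1:2 ratio, n(H2SO4) in the aliquot = 1/2 × 6.919 × 10^-3 = 3.460 × 10^-3 mol
[H2SO4]_dilute = 3.460 × 10^-3 / 0.05000 = 0.06919 mol/L
Dilution factor = 500.0 / 19.71 = 25.37
[H2SO4]_stock = 0.06919 × 25.37 = 1.755 mol/L

1.755 mol/L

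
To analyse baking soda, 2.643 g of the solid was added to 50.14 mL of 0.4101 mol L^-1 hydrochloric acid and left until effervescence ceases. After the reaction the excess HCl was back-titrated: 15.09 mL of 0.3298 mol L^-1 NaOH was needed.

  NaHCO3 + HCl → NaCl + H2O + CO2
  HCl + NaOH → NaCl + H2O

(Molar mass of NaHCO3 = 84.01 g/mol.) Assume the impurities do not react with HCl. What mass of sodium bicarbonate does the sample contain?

n(HCl) added = 0.05014 × 0.4101 = 0.02056 mol
n(NaOH) used in back-titration = 0.01509 × 0.3298 = 4.977 × 10^-3 mol
n(HCl) left over = 4.977 × 10^-3 mol (1:1 ratio)
n(HCl) consumed by analyte = 0.02056 − 4.977 × 10^-3 = 0.01559 mol
n(NaHCO3) = 0.01559 mol (1:1 ratio)
mass of NaHCO3 = 0.01559 × 84.01 = 1.309 g

1.309 g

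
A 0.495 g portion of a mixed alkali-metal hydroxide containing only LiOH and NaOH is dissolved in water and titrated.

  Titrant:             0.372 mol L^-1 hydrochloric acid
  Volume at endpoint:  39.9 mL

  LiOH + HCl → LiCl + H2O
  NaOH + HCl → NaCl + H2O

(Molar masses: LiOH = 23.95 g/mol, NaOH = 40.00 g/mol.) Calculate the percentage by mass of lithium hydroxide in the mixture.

29.8 %

n(HCl) = 0.0399 × 0.372 = 0.0148 mol
Let x = n(LiOH), y = n(NaOH).
Titrant: 1x + 1y = 0.0148;  mass: 23.95x + 40.00y = 0.495
Solving, x = 6.15 × 10^-3 mol, y = 8.69 × 10^-3 mol
mass of LiOH = 6.15 × 10^-3 × 23.95 = 0.147 g
% LiOH = 0.147 / 0.495 × 100 = 29.8 %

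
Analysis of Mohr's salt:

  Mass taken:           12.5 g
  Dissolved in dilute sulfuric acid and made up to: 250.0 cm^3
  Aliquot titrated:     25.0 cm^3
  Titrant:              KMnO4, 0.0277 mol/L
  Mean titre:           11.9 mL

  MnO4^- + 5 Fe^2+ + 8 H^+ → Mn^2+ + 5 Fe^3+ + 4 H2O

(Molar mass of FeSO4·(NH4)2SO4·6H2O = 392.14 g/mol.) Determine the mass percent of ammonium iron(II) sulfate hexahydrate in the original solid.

n(KMnO4) per titration = 0.0119 × 0.0277 = 3.30 × 10^-4 mol
From the 5:1 ratio, n(FeSO4·(NH4)2SO4·6H2O) in each aliquot = 5/1 × 3.30 × 10^-4 = 1.65 × 10^-3 mol
n(FeSO4·(NH4)2SO4·6H2O) in the whole flask = 1.65 × 10^-3 × 250.0/25.0 = 0.0165 mol
mass of FeSO4·(NH4)2SO4·6H2O = 0.0165 × 392.14 = 6.46 g
% FeSO4·(NH4)2SO4·6H2O = 6.46 / 12.5 × 100 = 51.7 %

51.7 %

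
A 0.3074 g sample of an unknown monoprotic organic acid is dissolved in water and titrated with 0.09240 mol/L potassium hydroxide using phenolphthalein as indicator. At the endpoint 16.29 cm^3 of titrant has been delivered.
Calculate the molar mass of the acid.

n(KOH) = 0.01629 L × 0.09240 mol/L = 1.505 × 10^-3 mol
n(HA) = 1.505 × 10^-3 mol (1:1 ratio)
M = m / n = 0.3074 g / 1.505 × 10^-3 mol = 204.2 g/mol

204.2 g/mol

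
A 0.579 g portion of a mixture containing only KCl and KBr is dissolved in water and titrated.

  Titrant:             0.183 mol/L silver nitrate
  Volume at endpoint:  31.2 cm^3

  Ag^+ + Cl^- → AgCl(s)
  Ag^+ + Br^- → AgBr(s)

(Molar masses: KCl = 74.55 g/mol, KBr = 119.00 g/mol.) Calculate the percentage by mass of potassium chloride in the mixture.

n(AgNO3) = 0.0312 × 0.183 = 5.71 × 10^-3 mol
Let x = n(KCl), y = n(KBr).
Titrant: 1x + 1y = 5.71 × 10^-3;  mass: 74.55x + 119.00y = 0.579
Solving, x = 2.26 × 10^-3 mol, y = 3.45 × 10^-3 mol
mass of KCl = 2.26 × 10^-3 × 74.55 = 0.168 g
% KCl = 0.168 / 0.579 × 100 = 29.1 %

29.1 %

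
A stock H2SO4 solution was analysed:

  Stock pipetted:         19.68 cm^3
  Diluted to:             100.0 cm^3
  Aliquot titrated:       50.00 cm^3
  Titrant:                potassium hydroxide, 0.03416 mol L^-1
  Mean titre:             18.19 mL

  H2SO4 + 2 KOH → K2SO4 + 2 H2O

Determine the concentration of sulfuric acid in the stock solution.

n(KOH) = 0.01819 × 0.03416 = 6.214 × 10^-4 mol
From the 1:2 ratio, n(H2SO4) in the aliquot = 1/2 × 6.214 × 10^-4 = 3.107 × 10^-4 mol
[H2SO4]_dilute = 3.107 × 10^-4 / 0.05000 = 0.006214 mol/L
Dilution factor = 100.0 / 19.68 = 5.081
[H2SO4]_stock = 0.006214 × 5.081 = 0.03157 mol/L

0.03157 mol/L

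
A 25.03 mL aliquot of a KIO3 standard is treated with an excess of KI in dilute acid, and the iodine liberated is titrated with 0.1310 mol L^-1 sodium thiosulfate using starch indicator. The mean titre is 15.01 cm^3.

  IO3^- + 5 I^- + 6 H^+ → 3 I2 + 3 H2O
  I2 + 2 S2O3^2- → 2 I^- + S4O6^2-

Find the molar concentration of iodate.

0.01309 mol/L

n(S2O3^2-) = 0.01501 × 0.1310 = 1.966 × 10^-3 mol
n(I2) = n(S2O3^2-)/2 = 9.832 × 10^-4 mol
From the 1:3 ratio, n(IO3^-) in the aliquot = 1/3 × 9.832 × 10^-4 = 3.277 × 10^-4 mol
[IO3^-] = 3.277 × 10^-4 / 0.02503 = 0.01309 mol/L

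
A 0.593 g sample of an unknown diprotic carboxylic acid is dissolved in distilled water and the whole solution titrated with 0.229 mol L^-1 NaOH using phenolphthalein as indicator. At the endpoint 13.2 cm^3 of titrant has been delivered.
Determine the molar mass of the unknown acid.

392 g/mol

n(NaOH) = 0.0132 L × 0.229 mol/L = 3.02 × 10^-3 mol
From the 1:2 ratio, n(H2A) = 1/2 × 3.02 × 10^-3 = 1.51 × 10^-3 mol
M = m / n = 0.593 g / 1.51 × 10^-3 mol = 392 g/mol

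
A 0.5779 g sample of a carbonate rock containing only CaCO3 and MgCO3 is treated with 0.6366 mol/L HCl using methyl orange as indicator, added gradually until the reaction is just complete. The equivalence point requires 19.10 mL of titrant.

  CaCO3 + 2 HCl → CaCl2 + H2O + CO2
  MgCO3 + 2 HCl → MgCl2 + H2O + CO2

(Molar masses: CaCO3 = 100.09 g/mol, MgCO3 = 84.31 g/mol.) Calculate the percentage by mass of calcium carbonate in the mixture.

71.71 %

n(HCl) = 0.01910 × 0.6366 = 0.01216 mol
Let x = n(CaCO3), y = n(MgCO3).
Titrant: 2x + 2y = 0.01216;  mass: 100.09x + 84.31y = 0.5779
Solving, x = 4.140 × 10^-3 mol, y = 1.939 × 10^-3 mol
mass of CaCO3 = 4.140 × 10^-3 × 100.09 = 0.4144 g
% CaCO3 = 0.4144 / 0.5779 × 100 = 71.71 %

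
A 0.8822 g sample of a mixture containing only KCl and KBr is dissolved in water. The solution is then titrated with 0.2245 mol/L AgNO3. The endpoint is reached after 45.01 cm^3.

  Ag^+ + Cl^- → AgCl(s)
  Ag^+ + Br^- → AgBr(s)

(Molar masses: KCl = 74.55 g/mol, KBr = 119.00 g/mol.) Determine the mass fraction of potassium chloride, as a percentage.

60.89 %

n(AgNO3) = 0.04501 × 0.2245 = 0.01010 mol
Let x = n(KCl), y = n(KBr).
Titrant: 1x + 1y = 0.01010;  mass: 74.55x + 119.00y = 0.8822
Solving, x = 7.205 × 10^-3 mol, y = 2.900 × 10^-3 mol
mass of KCl = 7.205 × 10^-3 × 74.55 = 0.5371 g
% KCl = 0.5371 / 0.8822 × 100 = 60.89 %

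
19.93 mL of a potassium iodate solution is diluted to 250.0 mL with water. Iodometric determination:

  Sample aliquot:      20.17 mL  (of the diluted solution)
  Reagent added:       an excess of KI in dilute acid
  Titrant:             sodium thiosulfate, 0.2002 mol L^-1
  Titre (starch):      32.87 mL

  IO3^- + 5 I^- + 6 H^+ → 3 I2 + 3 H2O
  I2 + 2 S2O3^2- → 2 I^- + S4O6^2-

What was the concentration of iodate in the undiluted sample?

0.6821 mol/L

n(S2O3^2-) = 0.03287 × 0.2002 = 6.581 × 10^-3 mol
n(I2) = n(S2O3^2-)/2 = 3.290 × 10^-3 mol
From the 1:3 ratio, n(IO3^-) in the aliquot = 1/3 × 3.290 × 10^-3 = 1.097 × 10^-3 mol
[IO3^-]_dilute = 1.097 × 10^-3 / 0.02017 = 0.05438 mol/L
[IO3^-]_original = 0.05438 × 250.0/19.93 = 0.6821 mol/L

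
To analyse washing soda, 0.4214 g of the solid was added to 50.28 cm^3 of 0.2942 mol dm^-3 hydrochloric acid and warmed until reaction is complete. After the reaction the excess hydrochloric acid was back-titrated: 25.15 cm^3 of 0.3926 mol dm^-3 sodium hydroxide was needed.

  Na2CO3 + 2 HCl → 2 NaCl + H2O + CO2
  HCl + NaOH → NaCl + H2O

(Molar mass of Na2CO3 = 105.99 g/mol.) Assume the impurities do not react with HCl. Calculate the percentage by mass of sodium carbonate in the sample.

61.85 %

n(HCl) added = 0.05028 × 0.2942 = 0.01479 mol
n(NaOH) used in back-titration = 0.02515 × 0.3926 = 9.874 × 10^-3 mol
n(HCl) left over = 9.874 × 10^-3 mol (1:1 ratio)
n(HCl) consumed by analyte = 0.01479 − 9.874 × 10^-3 = 4.918 × 10^-3 mol
From the 1:2 ratio, n(Na2CO3) = 1/2 × 4.918 × 10^-3 = 2.459 × 10^-3 mol
mass of Na2CO3 = 2.459 × 10^-3 × 105.99 = 0.2607 g
% Na2CO3 = 0.2607 / 0.4214 × 100 = 61.85 %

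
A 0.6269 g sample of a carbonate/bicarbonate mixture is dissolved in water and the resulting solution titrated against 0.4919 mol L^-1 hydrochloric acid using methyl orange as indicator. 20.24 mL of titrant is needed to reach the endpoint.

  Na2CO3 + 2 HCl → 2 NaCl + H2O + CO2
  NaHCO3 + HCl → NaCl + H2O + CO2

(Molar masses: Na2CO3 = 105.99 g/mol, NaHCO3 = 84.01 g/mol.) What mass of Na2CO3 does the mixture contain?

0.3580 g

n(HCl) = 0.02024 × 0.4919 = 9.956 × 10^-3 mol
Let x = n(Na2CO3), y = n(NaHCO3).
Titrant: 2x + 1y = 9.956 × 10^-3;  mass: 105.99x + 84.01y = 0.6269
Solving, x = 3.378 × 10^-3 mol, y = 3.201 × 10^-3 mol
mass of Na2CO3 = 3.378 × 10^-3 × 105.99 = 0.3580 g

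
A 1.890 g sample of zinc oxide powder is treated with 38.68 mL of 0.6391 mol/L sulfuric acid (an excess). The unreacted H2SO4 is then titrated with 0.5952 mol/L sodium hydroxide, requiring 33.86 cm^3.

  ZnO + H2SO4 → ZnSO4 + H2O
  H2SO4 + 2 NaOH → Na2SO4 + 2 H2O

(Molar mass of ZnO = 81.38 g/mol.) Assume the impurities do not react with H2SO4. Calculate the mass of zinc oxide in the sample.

n(H2SO4) added = 0.03868 × 0.6391 = 0.02472 mol
n(NaOH) used in back-titration = 0.03386 × 0.5952 = 0.02015 mol
From the 1:2 ratio, n(H2SO4) left over = 1/2 × 0.02015 = 0.01008 mol
n(H2SO4) consumed by analyte = 0.02472 − 0.01008 = 0.01464 mol
n(ZnO) = 0.01464 mol (1:1 ratio)
mass of ZnO = 0.01464 × 81.38 = 1.192 g

1.192 g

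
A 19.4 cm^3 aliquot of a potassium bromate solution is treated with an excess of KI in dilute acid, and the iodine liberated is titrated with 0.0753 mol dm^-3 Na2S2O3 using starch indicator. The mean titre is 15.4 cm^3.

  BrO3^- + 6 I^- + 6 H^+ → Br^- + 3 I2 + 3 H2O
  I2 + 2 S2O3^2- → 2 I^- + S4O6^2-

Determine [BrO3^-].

0.00996 mol/L

n(S2O3^2-) = 0.0154 × 0.0753 = 1.16 × 10^-3 mol
n(I2) = n(S2O3^2-)/2 = 5.80 × 10^-4 mol
From the 1:3 ratio, n(BrO3^-) in the aliquot = 1/3 × 5.80 × 10^-4 = 1.93 × 10^-4 mol
[BrO3^-] = 1.93 × 10^-4 / 0.0194 = 0.00996 mol/L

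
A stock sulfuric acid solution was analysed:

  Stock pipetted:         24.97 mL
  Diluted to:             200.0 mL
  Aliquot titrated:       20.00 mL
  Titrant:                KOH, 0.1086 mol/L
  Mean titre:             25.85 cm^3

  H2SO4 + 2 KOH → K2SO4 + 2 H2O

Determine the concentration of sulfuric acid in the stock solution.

0.5621 mol/L

n(KOH) = 0.02585 × 0.1086 = 2.807 × 10^-3 mol
From the 1:2 ratio, n(H2SO4) in the aliquot = 1/2 × 2.807 × 10^-3 = 1.404 × 10^-3 mol
[H2SO4]_dilute = 1.404 × 10^-3 / 0.02000 = 0.07018 mol/L
Dilution factor = 200.0 / 24.97 = 8.010
[H2SO4]_stock = 0.07018 × 8.010 = 0.5621 mol/L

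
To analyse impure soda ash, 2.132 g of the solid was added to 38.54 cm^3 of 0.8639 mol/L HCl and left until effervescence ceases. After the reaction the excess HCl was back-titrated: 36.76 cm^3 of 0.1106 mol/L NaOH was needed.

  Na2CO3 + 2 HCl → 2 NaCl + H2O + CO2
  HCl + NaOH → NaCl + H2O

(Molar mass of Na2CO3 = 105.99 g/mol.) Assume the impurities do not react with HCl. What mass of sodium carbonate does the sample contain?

1.549 g

n(HCl) added = 0.03854 × 0.8639 = 0.03329 mol
n(NaOH) used in back-titration = 0.03676 × 0.1106 = 4.066 × 10^-3 mol
n(HCl) left over = 4.066 × 10^-3 mol (1:1 ratio)
n(HCl) consumed by analyte = 0.03329 − 4.066 × 10^-3 = 0.02923 mol
From the 1:2 ratio, n(Na2CO3) = 1/2 × 0.02923 = 0.01461 mol
mass of Na2CO3 = 0.01461 × 105.99 = 1.549 g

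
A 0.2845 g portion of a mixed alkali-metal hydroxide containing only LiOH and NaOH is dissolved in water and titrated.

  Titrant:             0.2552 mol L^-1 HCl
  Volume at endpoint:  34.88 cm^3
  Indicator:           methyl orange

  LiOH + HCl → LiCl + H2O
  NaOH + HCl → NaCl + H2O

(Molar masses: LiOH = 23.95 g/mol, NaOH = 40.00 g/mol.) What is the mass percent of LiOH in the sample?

n(HCl) = 0.03488 × 0.2552 = 8.901 × 10^-3 mol
Let x = n(LiOH), y = n(NaOH).
Titrant: 1x + 1y = 8.901 × 10^-3;  mass: 23.95x + 40.00y = 0.2845
Solving, x = 4.458 × 10^-3 mol, y = 4.443 × 10^-3 mol
mass of LiOH = 4.458 × 10^-3 × 23.95 = 0.1068 g
% LiOH = 0.1068 / 0.2845 × 100 = 37.53 %

37.53 %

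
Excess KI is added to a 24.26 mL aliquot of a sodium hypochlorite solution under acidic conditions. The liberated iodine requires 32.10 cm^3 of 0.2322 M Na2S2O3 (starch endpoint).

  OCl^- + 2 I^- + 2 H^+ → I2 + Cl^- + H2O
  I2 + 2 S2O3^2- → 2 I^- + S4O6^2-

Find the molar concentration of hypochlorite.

n(S2O3^2-) = 0.03210 × 0.2322 = 7.454 × 10^-3 mol
n(I2) = n(S2O3^2-)/2 = 3.727 × 10^-3 mol
n(OCl^-) in the aliquot = 3.727 × 10^-3 mol (1:1 ratio)
[OCl^-] = 3.727 × 10^-3 / 0.02426 = 0.1536 mol/L

0.1536 M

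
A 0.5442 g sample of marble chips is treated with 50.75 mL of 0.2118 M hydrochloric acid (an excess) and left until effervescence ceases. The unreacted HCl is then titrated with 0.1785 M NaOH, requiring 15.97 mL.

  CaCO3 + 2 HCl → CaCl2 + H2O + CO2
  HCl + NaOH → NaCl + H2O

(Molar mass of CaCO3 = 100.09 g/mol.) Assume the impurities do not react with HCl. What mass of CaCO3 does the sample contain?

0.3953 g

n(HCl) added = 0.05075 × 0.2118 = 0.01075 mol
n(NaOH) used in back-titration = 0.01597 × 0.1785 = 2.851 × 10^-3 mol
n(HCl) left over = 2.851 × 10^-3 mol (1:1 ratio)
n(HCl) consumed by analyte = 0.01075 − 2.851 × 10^-3 = 7.898 × 10^-3 mol
From the 1:2 ratio, n(CaCO3) = 1/2 × 7.898 × 10^-3 = 3.949 × 10^-3 mol
mass of CaCO3 = 3.949 × 10^-3 × 100.09 = 0.3953 g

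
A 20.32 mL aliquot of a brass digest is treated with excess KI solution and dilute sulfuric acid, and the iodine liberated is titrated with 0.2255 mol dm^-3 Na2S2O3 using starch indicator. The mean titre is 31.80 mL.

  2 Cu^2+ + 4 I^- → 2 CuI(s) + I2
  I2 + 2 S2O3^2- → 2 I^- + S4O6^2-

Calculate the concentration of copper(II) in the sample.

n(S2O3^2-) = 0.03180 × 0.2255 = 7.171 × 10^-3 mol
n(I2) = n(S2O3^2-)/2 = 3.585 × 10^-3 mol
From the 2:1 ratio, n(Cu2+) in the aliquot = 2/1 × 3.585 × 10^-3 = 7.171 × 10^-3 mol
[Cu2+] = 7.171 × 10^-3 / 0.02032 = 0.3529 mol/L

0.3529 mol/L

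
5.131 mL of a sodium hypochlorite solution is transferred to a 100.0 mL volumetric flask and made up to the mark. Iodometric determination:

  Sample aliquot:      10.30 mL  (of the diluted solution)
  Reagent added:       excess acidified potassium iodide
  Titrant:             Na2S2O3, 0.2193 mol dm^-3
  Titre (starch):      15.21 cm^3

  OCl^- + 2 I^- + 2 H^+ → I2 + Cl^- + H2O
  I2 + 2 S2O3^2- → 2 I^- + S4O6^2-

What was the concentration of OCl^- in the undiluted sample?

n(S2O3^2-) = 0.01521 × 0.2193 = 3.336 × 10^-3 mol
n(I2) = n(S2O3^2-)/2 = 1.668 × 10^-3 mol
n(OCl^-) in the aliquot = 1.668 × 10^-3 mol (1:1 ratio)
[OCl^-]_dilute = 1.668 × 10^-3 / 0.01030 = 0.1619 mol/L
[OCl^-]_original = 0.1619 × 100.0/5.131 = 3.156 mol/L

3.156 mol/L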